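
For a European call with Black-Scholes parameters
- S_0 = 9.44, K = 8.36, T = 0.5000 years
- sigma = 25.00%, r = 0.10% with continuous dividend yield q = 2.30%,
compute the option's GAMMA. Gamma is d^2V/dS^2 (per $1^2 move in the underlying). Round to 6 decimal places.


Answer: Gamma = 0.183226

Derivation:
d1 = 0.7134569002; d2 = 0.5366802049
phi(d1) = 0.3092983582; exp(-qT) = 0.9885658722; exp(-rT) = 0.9995001250
Gamma = exp(-qT) * phi(d1) / (S * sigma * sqrt(T)) = 0.9885658722 * 0.3092983582 / (9.4400 * 0.2500 * 0.7071067812) = 0.183226


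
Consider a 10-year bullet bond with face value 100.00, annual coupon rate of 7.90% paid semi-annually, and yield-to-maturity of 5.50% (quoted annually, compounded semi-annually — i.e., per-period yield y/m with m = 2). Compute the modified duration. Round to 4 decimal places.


Answer: Modified duration = 7.1593

Derivation:
Coupon per period c = face * coupon_rate / m = 3.950000
Periods per year m = 2; per-period yield y/m = 0.027500
Number of cashflows N = 20
Cashflows (t years, CF_t, discount factor 1/(1+y/m)^(m*t), PV):
  t = 0.5000: CF_t = 3.950000, DF = 0.973236, PV = 3.844282
  t = 1.0000: CF_t = 3.950000, DF = 0.947188, PV = 3.741394
  t = 1.5000: CF_t = 3.950000, DF = 0.921838, PV = 3.641259
  t = 2.0000: CF_t = 3.950000, DF = 0.897166, PV = 3.543805
  t = 2.5000: CF_t = 3.950000, DF = 0.873154, PV = 3.448958
  t = 3.0000: CF_t = 3.950000, DF = 0.849785, PV = 3.356650
  t = 3.5000: CF_t = 3.950000, DF = 0.827041, PV = 3.266813
  t = 4.0000: CF_t = 3.950000, DF = 0.804906, PV = 3.179380
  t = 4.5000: CF_t = 3.950000, DF = 0.783364, PV = 3.094287
  t = 5.0000: CF_t = 3.950000, DF = 0.762398, PV = 3.011472
  t = 5.5000: CF_t = 3.950000, DF = 0.741993, PV = 2.930873
  t = 6.0000: CF_t = 3.950000, DF = 0.722134, PV = 2.852431
  t = 6.5000: CF_t = 3.950000, DF = 0.702807, PV = 2.776088
  t = 7.0000: CF_t = 3.950000, DF = 0.683997, PV = 2.701789
  t = 7.5000: CF_t = 3.950000, DF = 0.665691, PV = 2.629479
  t = 8.0000: CF_t = 3.950000, DF = 0.647874, PV = 2.559103
  t = 8.5000: CF_t = 3.950000, DF = 0.630535, PV = 2.490611
  t = 9.0000: CF_t = 3.950000, DF = 0.613659, PV = 2.423953
  t = 9.5000: CF_t = 3.950000, DF = 0.597235, PV = 2.359078
  t = 10.0000: CF_t = 103.950000, DF = 0.581251, PV = 60.420996
Price P = sum_t PV_t = 118.272703
First compute Macaulay numerator sum_t t * PV_t:
  t * PV_t at t = 0.5000: 1.922141
  t * PV_t at t = 1.0000: 3.741394
  t * PV_t at t = 1.5000: 5.461889
  t * PV_t at t = 2.0000: 7.087609
  t * PV_t at t = 2.5000: 8.622396
  t * PV_t at t = 3.0000: 10.069951
  t * PV_t at t = 3.5000: 11.433846
  t * PV_t at t = 4.0000: 12.717520
  t * PV_t at t = 4.5000: 13.924292
  t * PV_t at t = 5.0000: 15.057359
  t * PV_t at t = 5.5000: 16.119800
  t * PV_t at t = 6.0000: 17.114585
  t * PV_t at t = 6.5000: 18.044575
  t * PV_t at t = 7.0000: 18.912525
  t * PV_t at t = 7.5000: 19.721089
  t * PV_t at t = 8.0000: 20.472826
  t * PV_t at t = 8.5000: 21.170197
  t * PV_t at t = 9.0000: 21.815575
  t * PV_t at t = 9.5000: 22.411242
  t * PV_t at t = 10.0000: 604.209964
Macaulay duration D = 870.030775 / 118.272703 = 7.356142
Modified duration = D / (1 + y/m) = 7.356142 / (1 + 0.027500) = 7.159262


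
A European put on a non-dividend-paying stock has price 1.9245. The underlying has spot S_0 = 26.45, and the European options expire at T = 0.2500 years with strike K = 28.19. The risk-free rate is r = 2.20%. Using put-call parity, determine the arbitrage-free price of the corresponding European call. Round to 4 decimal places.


Put-call parity: C - P = S_0 * exp(-qT) - K * exp(-rT).
S_0 * exp(-qT) = 26.4500 * 1.00000000 = 26.45000000
K * exp(-rT) = 28.1900 * 0.99451510 = 28.03538059
C = P + S*exp(-qT) - K*exp(-rT)
C = 1.9245 + 26.45000000 - 28.03538059 = 0.3391

Answer: Call price = 0.3391


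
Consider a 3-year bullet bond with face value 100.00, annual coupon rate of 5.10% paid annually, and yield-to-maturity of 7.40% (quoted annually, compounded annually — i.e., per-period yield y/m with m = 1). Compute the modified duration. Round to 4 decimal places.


Coupon per period c = face * coupon_rate / m = 5.100000
Periods per year m = 1; per-period yield y/m = 0.074000
Number of cashflows N = 3
Cashflows (t years, CF_t, discount factor 1/(1+y/m)^(m*t), PV):
  t = 1.0000: CF_t = 5.100000, DF = 0.931099, PV = 4.748603
  t = 2.0000: CF_t = 5.100000, DF = 0.866945, PV = 4.421418
  t = 3.0000: CF_t = 105.100000, DF = 0.807211, PV = 84.837893
Price P = sum_t PV_t = 94.007914
First compute Macaulay numerator sum_t t * PV_t:
  t * PV_t at t = 1.0000: 4.748603
  t * PV_t at t = 2.0000: 8.842837
  t * PV_t at t = 3.0000: 254.513678
Macaulay duration D = 268.105118 / 94.007914 = 2.851942
Modified duration = D / (1 + y/m) = 2.851942 / (1 + 0.074000) = 2.655439

Answer: Modified duration = 2.6554


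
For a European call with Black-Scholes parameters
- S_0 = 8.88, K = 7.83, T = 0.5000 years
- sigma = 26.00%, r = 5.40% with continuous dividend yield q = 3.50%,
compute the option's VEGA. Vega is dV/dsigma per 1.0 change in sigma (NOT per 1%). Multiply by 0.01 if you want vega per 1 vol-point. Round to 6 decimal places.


d1 = 0.8280712500; d2 = 0.6442234869
phi(d1) = 0.2831468728; exp(-qT) = 0.9826522357; exp(-rT) = 0.9733612415
Vega = S * exp(-qT) * phi(d1) * sqrt(T) = 8.8800 * 0.9826522357 * 0.2831468728 * 0.7071067812 = 1.747067

Answer: Vega = 1.747067


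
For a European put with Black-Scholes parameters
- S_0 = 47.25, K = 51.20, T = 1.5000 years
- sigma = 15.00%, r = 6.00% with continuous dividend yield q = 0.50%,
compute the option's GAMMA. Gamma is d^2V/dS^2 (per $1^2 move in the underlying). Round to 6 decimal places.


d1 = 0.1039025751; d2 = -0.0798091556
phi(d1) = 0.3967946424; exp(-qT) = 0.9925280548; exp(-rT) = 0.9139311853
Gamma = exp(-qT) * phi(d1) / (S * sigma * sqrt(T)) = 0.9925280548 * 0.3967946424 / (47.2500 * 0.1500 * 1.2247448714) = 0.045370

Answer: Gamma = 0.045370


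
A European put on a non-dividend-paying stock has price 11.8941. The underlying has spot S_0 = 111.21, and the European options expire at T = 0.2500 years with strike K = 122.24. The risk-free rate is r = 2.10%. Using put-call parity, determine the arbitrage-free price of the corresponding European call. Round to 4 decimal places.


Answer: Call price = 1.5042

Derivation:
Put-call parity: C - P = S_0 * exp(-qT) - K * exp(-rT).
S_0 * exp(-qT) = 111.2100 * 1.00000000 = 111.21000000
K * exp(-rT) = 122.2400 * 0.99476376 = 121.59992168
C = P + S*exp(-qT) - K*exp(-rT)
C = 11.8941 + 111.21000000 - 121.59992168 = 1.5042


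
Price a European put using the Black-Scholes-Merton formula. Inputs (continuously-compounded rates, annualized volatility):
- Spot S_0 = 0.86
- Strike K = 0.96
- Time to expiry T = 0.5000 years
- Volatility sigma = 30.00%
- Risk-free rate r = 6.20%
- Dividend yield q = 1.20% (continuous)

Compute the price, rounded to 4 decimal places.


Answer: Price = 0.1193

Derivation:
d1 = (ln(S/K) + (r - q + 0.5*sigma^2) * T) / (sigma * sqrt(T)) = -0.29463205
d2 = d1 - sigma * sqrt(T) = -0.50676408
exp(-rT) = 0.96947557; exp(-qT) = 0.99401796
P = K * exp(-rT) * N(-d2) - S_0 * exp(-qT) * N(-d1)
N(-d1) = 0.61586251; N(-d2) = 0.69383982
P = 0.9600 * 0.96947557 * 0.69383982 - 0.8600 * 0.99401796 * 0.61586251 = 0.1193


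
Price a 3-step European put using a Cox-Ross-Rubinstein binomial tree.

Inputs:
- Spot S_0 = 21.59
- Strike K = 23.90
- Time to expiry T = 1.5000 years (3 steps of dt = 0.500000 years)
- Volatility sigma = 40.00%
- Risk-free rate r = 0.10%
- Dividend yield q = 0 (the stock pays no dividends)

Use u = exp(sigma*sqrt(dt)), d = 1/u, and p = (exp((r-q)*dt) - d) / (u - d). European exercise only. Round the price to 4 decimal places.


Answer: Price = V(0,0) = 5.8919

Derivation:
dt = T/N = 0.500000
u = exp(sigma*sqrt(dt)) = 1.326896; d = 1/u = 0.753638
p = (exp((r-q)*dt) - d) / (u - d) = 0.430629
Discount per step: exp(-r*dt) = 0.999500
Stock lattice S(k, i) with i counting down-moves:
  k=0: S(0,0) = 21.5900
  k=1: S(1,0) = 28.6477; S(1,1) = 16.2711
  k=2: S(2,0) = 38.0125; S(2,1) = 21.5900; S(2,2) = 12.2625
  k=3: S(3,0) = 50.4387; S(3,1) = 28.6477; S(3,2) = 16.2711; S(3,3) = 9.2415
Terminal payoffs V(N, i) = max(K - S_T, 0):
  V(3,0) = 0.000000; V(3,1) = 0.000000; V(3,2) = 7.628949; V(3,3) = 14.658519
Backward induction: V(k, i) = exp(-r*dt) * [p * V(k+1, i) + (1-p) * V(k+1, i+1)].
  V(2,0) = exp(-r*dt) * [p*0.000000 + (1-p)*0.000000] = 0.000000
  V(2,1) = exp(-r*dt) * [p*0.000000 + (1-p)*7.628949] = 4.341528
  V(2,2) = exp(-r*dt) * [p*7.628949 + (1-p)*14.658519] = 11.625565
  V(1,0) = exp(-r*dt) * [p*0.000000 + (1-p)*4.341528] = 2.470703
  V(1,1) = exp(-r*dt) * [p*4.341528 + (1-p)*11.625565] = 8.484601
  V(0,0) = exp(-r*dt) * [p*2.470703 + (1-p)*8.484601] = 5.891893


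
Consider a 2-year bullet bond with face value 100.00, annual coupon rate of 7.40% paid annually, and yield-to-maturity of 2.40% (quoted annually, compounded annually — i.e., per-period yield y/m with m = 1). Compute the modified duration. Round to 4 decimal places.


Coupon per period c = face * coupon_rate / m = 7.400000
Periods per year m = 1; per-period yield y/m = 0.024000
Number of cashflows N = 2
Cashflows (t years, CF_t, discount factor 1/(1+y/m)^(m*t), PV):
  t = 1.0000: CF_t = 7.400000, DF = 0.976562, PV = 7.226562
  t = 2.0000: CF_t = 107.400000, DF = 0.953674, PV = 102.424622
Price P = sum_t PV_t = 109.651184
First compute Macaulay numerator sum_t t * PV_t:
  t * PV_t at t = 1.0000: 7.226562
  t * PV_t at t = 2.0000: 204.849243
Macaulay duration D = 212.075806 / 109.651184 = 1.934095
Modified duration = D / (1 + y/m) = 1.934095 / (1 + 0.024000) = 1.888765

Answer: Modified duration = 1.8888


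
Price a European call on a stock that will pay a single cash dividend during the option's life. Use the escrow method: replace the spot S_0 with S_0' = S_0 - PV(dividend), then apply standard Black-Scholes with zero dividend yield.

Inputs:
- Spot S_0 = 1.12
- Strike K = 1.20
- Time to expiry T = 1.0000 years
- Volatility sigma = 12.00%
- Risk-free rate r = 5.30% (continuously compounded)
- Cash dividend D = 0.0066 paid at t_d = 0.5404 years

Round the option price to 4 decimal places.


PV(D) = D * exp(-r * t_d) = 0.0066 * 0.97176507 = 0.00641365
S_0' = S_0 - PV(D) = 1.1200 - 0.00641365 = 1.11358635
d1 = (ln(S_0'/K) + (r + sigma^2/2)*T) / (sigma*sqrt(T)) = -0.12113169
d2 = d1 - sigma*sqrt(T) = -0.24113169
exp(-rT) = 0.94838001
N(d1) = 0.45179336; N(d2) = 0.40472652
C = S_0' * N(d1) - K * exp(-rT) * N(d2) = 1.11358635 * 0.45179336 - 1.2000 * 0.94838001 * 0.40472652 = 0.0425

Answer: Price = 0.0425


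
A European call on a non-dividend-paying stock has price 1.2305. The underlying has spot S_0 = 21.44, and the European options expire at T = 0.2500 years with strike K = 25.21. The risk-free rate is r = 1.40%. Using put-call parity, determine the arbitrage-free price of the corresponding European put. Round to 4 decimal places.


Put-call parity: C - P = S_0 * exp(-qT) - K * exp(-rT).
S_0 * exp(-qT) = 21.4400 * 1.00000000 = 21.44000000
K * exp(-rT) = 25.2100 * 0.99650612 = 25.12191923
P = C - S*exp(-qT) + K*exp(-rT)
P = 1.2305 - 21.44000000 + 25.12191923 = 4.9124

Answer: Put price = 4.9124


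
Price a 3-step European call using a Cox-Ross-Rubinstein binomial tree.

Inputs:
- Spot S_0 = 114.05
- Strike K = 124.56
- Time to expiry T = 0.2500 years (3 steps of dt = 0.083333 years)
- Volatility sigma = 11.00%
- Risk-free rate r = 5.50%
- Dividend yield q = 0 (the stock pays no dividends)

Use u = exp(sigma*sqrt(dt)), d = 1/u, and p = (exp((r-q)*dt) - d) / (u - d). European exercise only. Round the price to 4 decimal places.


dt = T/N = 0.083333
u = exp(sigma*sqrt(dt)) = 1.032264; d = 1/u = 0.968745
p = (exp((r-q)*dt) - d) / (u - d) = 0.564384
Discount per step: exp(-r*dt) = 0.995427
Stock lattice S(k, i) with i counting down-moves:
  k=0: S(0,0) = 114.0500
  k=1: S(1,0) = 117.7297; S(1,1) = 110.4853
  k=2: S(2,0) = 121.5281; S(2,1) = 114.0500; S(2,2) = 107.0321
  k=3: S(3,0) = 125.4491; S(3,1) = 117.7297; S(3,2) = 110.4853; S(3,3) = 103.6867
Terminal payoffs V(N, i) = max(S_T - K, 0):
  V(3,0) = 0.889055; V(3,1) = 0.000000; V(3,2) = 0.000000; V(3,3) = 0.000000
Backward induction: V(k, i) = exp(-r*dt) * [p * V(k+1, i) + (1-p) * V(k+1, i+1)].
  V(2,0) = exp(-r*dt) * [p*0.889055 + (1-p)*0.000000] = 0.499474
  V(2,1) = exp(-r*dt) * [p*0.000000 + (1-p)*0.000000] = 0.000000
  V(2,2) = exp(-r*dt) * [p*0.000000 + (1-p)*0.000000] = 0.000000
  V(1,0) = exp(-r*dt) * [p*0.499474 + (1-p)*0.000000] = 0.280607
  V(1,1) = exp(-r*dt) * [p*0.000000 + (1-p)*0.000000] = 0.000000
  V(0,0) = exp(-r*dt) * [p*0.280607 + (1-p)*0.000000] = 0.157646

Answer: Price = V(0,0) = 0.1576


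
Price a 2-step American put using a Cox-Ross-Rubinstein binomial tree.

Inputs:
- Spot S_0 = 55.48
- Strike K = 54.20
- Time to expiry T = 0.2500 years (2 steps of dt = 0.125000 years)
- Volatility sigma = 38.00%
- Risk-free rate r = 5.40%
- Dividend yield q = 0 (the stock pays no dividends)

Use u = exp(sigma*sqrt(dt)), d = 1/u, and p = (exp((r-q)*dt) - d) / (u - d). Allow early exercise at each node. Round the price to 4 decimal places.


Answer: Price = V(0,0) = 3.0073

Derivation:
dt = T/N = 0.125000
u = exp(sigma*sqrt(dt)) = 1.143793; d = 1/u = 0.874284
p = (exp((r-q)*dt) - d) / (u - d) = 0.491593
Discount per step: exp(-r*dt) = 0.993273
Stock lattice S(k, i) with i counting down-moves:
  k=0: S(0,0) = 55.4800
  k=1: S(1,0) = 63.4577; S(1,1) = 48.5053
  k=2: S(2,0) = 72.5825; S(2,1) = 55.4800; S(2,2) = 42.4074
Terminal payoffs V(N, i) = max(K - S_T, 0):
  V(2,0) = 0.000000; V(2,1) = 0.000000; V(2,2) = 11.792636
Backward induction: V(k, i) = exp(-r*dt) * [p * V(k+1, i) + (1-p) * V(k+1, i+1)]; then take max(V_cont, immediate exercise) for American.
  V(1,0) = exp(-r*dt) * [p*0.000000 + (1-p)*0.000000] = 0.000000; exercise = 0.000000; V(1,0) = max -> 0.000000
  V(1,1) = exp(-r*dt) * [p*0.000000 + (1-p)*11.792636] = 5.955125; exercise = 5.694737; V(1,1) = max -> 5.955125
  V(0,0) = exp(-r*dt) * [p*0.000000 + (1-p)*5.955125] = 3.007259; exercise = 0.000000; V(0,0) = max -> 3.007259


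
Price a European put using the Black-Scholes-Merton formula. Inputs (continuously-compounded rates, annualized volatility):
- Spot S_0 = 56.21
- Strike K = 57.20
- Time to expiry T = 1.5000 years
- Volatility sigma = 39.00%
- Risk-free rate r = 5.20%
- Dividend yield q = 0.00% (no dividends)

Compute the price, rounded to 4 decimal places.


d1 = (ln(S/K) + (r - q + 0.5*sigma^2) * T) / (sigma * sqrt(T)) = 0.36557227
d2 = d1 - sigma * sqrt(T) = -0.11207823
exp(-rT) = 0.92496443; exp(-qT) = 1.00000000
P = K * exp(-rT) * N(-d2) - S_0 * exp(-qT) * N(-d1)
N(-d1) = 0.35734213; N(-d2) = 0.54461931
P = 57.2000 * 0.92496443 * 0.54461931 - 56.2100 * 1.00000000 * 0.35734213 = 8.7285

Answer: Price = 8.7285


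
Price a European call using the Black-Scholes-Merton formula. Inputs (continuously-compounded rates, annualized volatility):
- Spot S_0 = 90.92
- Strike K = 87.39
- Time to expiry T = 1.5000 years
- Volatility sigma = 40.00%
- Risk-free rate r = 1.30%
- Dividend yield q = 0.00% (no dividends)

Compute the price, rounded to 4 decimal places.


d1 = (ln(S/K) + (r - q + 0.5*sigma^2) * T) / (sigma * sqrt(T)) = 0.36558459
d2 = d1 - sigma * sqrt(T) = -0.12431336
exp(-rT) = 0.98068890; exp(-qT) = 1.00000000
C = S_0 * exp(-qT) * N(d1) - K * exp(-rT) * N(d2)
N(d1) = 0.64266246; N(d2) = 0.45053358
C = 90.9200 * 1.00000000 * 0.64266246 - 87.3900 * 0.98068890 * 0.45053358 = 19.8191

Answer: Price = 19.8191


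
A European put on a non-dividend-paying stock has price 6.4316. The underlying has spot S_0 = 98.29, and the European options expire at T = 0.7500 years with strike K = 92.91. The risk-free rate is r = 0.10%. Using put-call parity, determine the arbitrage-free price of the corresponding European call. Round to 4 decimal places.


Answer: Call price = 11.8813

Derivation:
Put-call parity: C - P = S_0 * exp(-qT) - K * exp(-rT).
S_0 * exp(-qT) = 98.2900 * 1.00000000 = 98.29000000
K * exp(-rT) = 92.9100 * 0.99925028 = 92.84034362
C = P + S*exp(-qT) - K*exp(-rT)
C = 6.4316 + 98.29000000 - 92.84034362 = 11.8813


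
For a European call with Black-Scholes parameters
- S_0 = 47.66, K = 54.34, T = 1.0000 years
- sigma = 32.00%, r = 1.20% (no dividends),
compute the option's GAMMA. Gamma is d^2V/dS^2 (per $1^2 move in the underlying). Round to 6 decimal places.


d1 = -0.2124004135; d2 = -0.5324004135
phi(d1) = 0.3900440876; exp(-qT) = 1.0000000000; exp(-rT) = 0.9880717129
Gamma = exp(-qT) * phi(d1) / (S * sigma * sqrt(T)) = 1.0000000000 * 0.3900440876 / (47.6600 * 0.3200 * 1.0000000000) = 0.025575

Answer: Gamma = 0.025575


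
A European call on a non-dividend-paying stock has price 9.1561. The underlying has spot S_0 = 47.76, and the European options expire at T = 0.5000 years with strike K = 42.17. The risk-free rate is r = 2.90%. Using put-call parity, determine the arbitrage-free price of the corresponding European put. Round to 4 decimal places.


Put-call parity: C - P = S_0 * exp(-qT) - K * exp(-rT).
S_0 * exp(-qT) = 47.7600 * 1.00000000 = 47.76000000
K * exp(-rT) = 42.1700 * 0.98560462 = 41.56294677
P = C - S*exp(-qT) + K*exp(-rT)
P = 9.1561 - 47.76000000 + 41.56294677 = 2.9590

Answer: Put price = 2.9590


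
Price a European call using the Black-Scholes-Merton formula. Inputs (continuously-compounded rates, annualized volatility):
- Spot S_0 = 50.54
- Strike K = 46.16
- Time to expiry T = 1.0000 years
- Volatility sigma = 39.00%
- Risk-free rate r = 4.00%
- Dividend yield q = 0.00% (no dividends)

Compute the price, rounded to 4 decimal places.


Answer: Price = 10.8323

Derivation:
d1 = (ln(S/K) + (r - q + 0.5*sigma^2) * T) / (sigma * sqrt(T)) = 0.53000379
d2 = d1 - sigma * sqrt(T) = 0.14000379
exp(-rT) = 0.96078944; exp(-qT) = 1.00000000
C = S_0 * exp(-qT) * N(d1) - K * exp(-rT) * N(d2)
N(d1) = 0.70194535; N(d2) = 0.55567150
C = 50.5400 * 1.00000000 * 0.70194535 - 46.1600 * 0.96078944 * 0.55567150 = 10.8323


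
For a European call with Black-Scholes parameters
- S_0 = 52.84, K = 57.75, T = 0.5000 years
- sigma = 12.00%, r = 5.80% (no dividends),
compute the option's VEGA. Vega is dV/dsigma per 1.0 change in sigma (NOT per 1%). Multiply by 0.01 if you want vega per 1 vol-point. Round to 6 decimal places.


Answer: Vega = 11.965072

Derivation:
d1 = -0.6629699979; d2 = -0.7478228116
phi(d1) = 0.3202340506; exp(-qT) = 1.0000000000; exp(-rT) = 0.9714164645
Vega = S * exp(-qT) * phi(d1) * sqrt(T) = 52.8400 * 1.0000000000 * 0.3202340506 * 0.7071067812 = 11.965072


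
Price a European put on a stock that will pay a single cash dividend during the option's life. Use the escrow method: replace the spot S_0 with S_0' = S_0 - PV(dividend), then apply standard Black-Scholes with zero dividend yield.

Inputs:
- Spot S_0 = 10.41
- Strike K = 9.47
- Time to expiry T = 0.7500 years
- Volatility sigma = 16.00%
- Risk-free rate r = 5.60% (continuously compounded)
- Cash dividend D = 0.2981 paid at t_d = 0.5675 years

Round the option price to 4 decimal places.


Answer: Price = 0.1643

Derivation:
PV(D) = D * exp(-r * t_d) = 0.2981 * 0.96871968 = 0.28877534
S_0' = S_0 - PV(D) = 10.4100 - 0.28877534 = 10.12122466
d1 = (ln(S_0'/K) + (r + sigma^2/2)*T) / (sigma*sqrt(T)) = 0.85235493
d2 = d1 - sigma*sqrt(T) = 0.71379087
exp(-rT) = 0.95886978
N(-d1) = 0.19700856; N(-d2) = 0.23767825
P = K * exp(-rT) * N(-d2) - S_0' * N(-d1) = 9.4700 * 0.95886978 * 0.23767825 - 10.12122466 * 0.19700856 = 0.1643


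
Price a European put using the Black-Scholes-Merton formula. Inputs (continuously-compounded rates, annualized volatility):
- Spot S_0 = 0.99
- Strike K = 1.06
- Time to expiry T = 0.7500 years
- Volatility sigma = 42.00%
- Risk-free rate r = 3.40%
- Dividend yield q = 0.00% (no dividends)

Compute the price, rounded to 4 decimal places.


Answer: Price = 0.1686

Derivation:
d1 = (ln(S/K) + (r - q + 0.5*sigma^2) * T) / (sigma * sqrt(T)) = 0.06414294
d2 = d1 - sigma * sqrt(T) = -0.29958773
exp(-rT) = 0.97482238; exp(-qT) = 1.00000000
P = K * exp(-rT) * N(-d2) - S_0 * exp(-qT) * N(-d1)
N(-d1) = 0.47442820; N(-d2) = 0.61775418
P = 1.0600 * 0.97482238 * 0.61775418 - 0.9900 * 1.00000000 * 0.47442820 = 0.1686


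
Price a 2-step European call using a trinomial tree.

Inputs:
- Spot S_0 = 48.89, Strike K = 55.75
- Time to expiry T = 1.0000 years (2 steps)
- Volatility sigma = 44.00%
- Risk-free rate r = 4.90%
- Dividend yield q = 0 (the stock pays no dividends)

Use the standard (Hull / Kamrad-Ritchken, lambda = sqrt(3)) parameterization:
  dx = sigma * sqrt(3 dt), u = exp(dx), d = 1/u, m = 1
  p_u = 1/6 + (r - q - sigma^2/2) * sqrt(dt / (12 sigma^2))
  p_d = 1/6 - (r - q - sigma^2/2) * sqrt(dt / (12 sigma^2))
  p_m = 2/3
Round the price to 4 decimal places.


Answer: Price = V(0,0) = 6.8933

Derivation:
dt = T/N = 0.500000; dx = sigma*sqrt(3*dt) = 0.538888
u = exp(dx) = 1.714099; d = 1/u = 0.583397
p_u = 0.144491, p_m = 0.666667, p_d = 0.188842
Discount per step: exp(-r*dt) = 0.975798
Stock lattice S(k, j) with j the centered position index:
  k=0: S(0,+0) = 48.8900
  k=1: S(1,-1) = 28.5223; S(1,+0) = 48.8900; S(1,+1) = 83.8023
  k=2: S(2,-2) = 16.6398; S(2,-1) = 28.5223; S(2,+0) = 48.8900; S(2,+1) = 83.8023; S(2,+2) = 143.6455
Terminal payoffs V(N, j) = max(S_T - K, 0):
  V(2,-2) = 0.000000; V(2,-1) = 0.000000; V(2,+0) = 0.000000; V(2,+1) = 28.052314; V(2,+2) = 87.895486
Backward induction: V(k, j) = exp(-r*dt) * [p_u * V(k+1, j+1) + p_m * V(k+1, j) + p_d * V(k+1, j-1)]
  V(1,-1) = exp(-r*dt) * [p_u*0.000000 + p_m*0.000000 + p_d*0.000000] = 0.000000
  V(1,+0) = exp(-r*dt) * [p_u*28.052314 + p_m*0.000000 + p_d*0.000000] = 3.955217
  V(1,+1) = exp(-r*dt) * [p_u*87.895486 + p_m*28.052314 + p_d*0.000000] = 30.641688
  V(0,+0) = exp(-r*dt) * [p_u*30.641688 + p_m*3.955217 + p_d*0.000000] = 6.893299


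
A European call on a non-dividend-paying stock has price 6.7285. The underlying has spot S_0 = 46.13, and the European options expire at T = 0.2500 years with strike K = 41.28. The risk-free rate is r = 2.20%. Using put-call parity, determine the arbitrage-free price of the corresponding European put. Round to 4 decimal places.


Put-call parity: C - P = S_0 * exp(-qT) - K * exp(-rT).
S_0 * exp(-qT) = 46.1300 * 1.00000000 = 46.13000000
K * exp(-rT) = 41.2800 * 0.99451510 = 41.05358322
P = C - S*exp(-qT) + K*exp(-rT)
P = 6.7285 - 46.13000000 + 41.05358322 = 1.6521

Answer: Put price = 1.6521


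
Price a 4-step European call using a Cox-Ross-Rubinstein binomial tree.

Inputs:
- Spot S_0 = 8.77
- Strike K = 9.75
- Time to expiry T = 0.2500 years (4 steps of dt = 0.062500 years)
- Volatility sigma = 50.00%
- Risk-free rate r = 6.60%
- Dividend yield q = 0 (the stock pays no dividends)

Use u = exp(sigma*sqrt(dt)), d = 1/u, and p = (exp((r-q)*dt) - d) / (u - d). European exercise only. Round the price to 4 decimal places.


dt = T/N = 0.062500
u = exp(sigma*sqrt(dt)) = 1.133148; d = 1/u = 0.882497
p = (exp((r-q)*dt) - d) / (u - d) = 0.485282
Discount per step: exp(-r*dt) = 0.995883
Stock lattice S(k, i) with i counting down-moves:
  k=0: S(0,0) = 8.7700
  k=1: S(1,0) = 9.9377; S(1,1) = 7.7395
  k=2: S(2,0) = 11.2609; S(2,1) = 8.7700; S(2,2) = 6.8301
  k=3: S(3,0) = 12.7603; S(3,1) = 9.9377; S(3,2) = 7.7395; S(3,3) = 6.0275
  k=4: S(4,0) = 14.4593; S(4,1) = 11.2609; S(4,2) = 8.7700; S(4,3) = 6.8301; S(4,4) = 5.3193
Terminal payoffs V(N, i) = max(S_T - K, 0):
  V(4,0) = 4.709286; V(4,1) = 1.510903; V(4,2) = 0.000000; V(4,3) = 0.000000; V(4,4) = 0.000000
Backward induction: V(k, i) = exp(-r*dt) * [p * V(k+1, i) + (1-p) * V(k+1, i+1)].
  V(3,0) = exp(-r*dt) * [p*4.709286 + (1-p)*1.510903] = 3.050411
  V(3,1) = exp(-r*dt) * [p*1.510903 + (1-p)*0.000000] = 0.730195
  V(3,2) = exp(-r*dt) * [p*0.000000 + (1-p)*0.000000] = 0.000000
  V(3,3) = exp(-r*dt) * [p*0.000000 + (1-p)*0.000000] = 0.000000
  V(2,0) = exp(-r*dt) * [p*3.050411 + (1-p)*0.730195] = 1.848513
  V(2,1) = exp(-r*dt) * [p*0.730195 + (1-p)*0.000000] = 0.352892
  V(2,2) = exp(-r*dt) * [p*0.000000 + (1-p)*0.000000] = 0.000000
  V(1,0) = exp(-r*dt) * [p*1.848513 + (1-p)*0.352892] = 1.074249
  V(1,1) = exp(-r*dt) * [p*0.352892 + (1-p)*0.000000] = 0.170547
  V(0,0) = exp(-r*dt) * [p*1.074249 + (1-p)*0.170547] = 0.606590

Answer: Price = V(0,0) = 0.6066


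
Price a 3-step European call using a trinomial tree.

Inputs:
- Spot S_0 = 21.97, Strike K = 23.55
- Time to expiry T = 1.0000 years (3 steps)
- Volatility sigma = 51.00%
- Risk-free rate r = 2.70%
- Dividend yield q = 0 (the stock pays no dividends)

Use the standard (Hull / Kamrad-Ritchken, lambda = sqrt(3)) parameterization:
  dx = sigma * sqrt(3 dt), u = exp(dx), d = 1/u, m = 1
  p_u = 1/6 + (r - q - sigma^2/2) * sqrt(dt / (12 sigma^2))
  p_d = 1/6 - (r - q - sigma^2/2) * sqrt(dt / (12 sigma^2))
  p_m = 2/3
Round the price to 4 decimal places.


dt = T/N = 0.333333; dx = sigma*sqrt(3*dt) = 0.510000
u = exp(dx) = 1.665291; d = 1/u = 0.600496
p_u = 0.132990, p_m = 0.666667, p_d = 0.200343
Discount per step: exp(-r*dt) = 0.991040
Stock lattice S(k, j) with j the centered position index:
  k=0: S(0,+0) = 21.9700
  k=1: S(1,-1) = 13.1929; S(1,+0) = 21.9700; S(1,+1) = 36.5864
  k=2: S(2,-2) = 7.9223; S(2,-1) = 13.1929; S(2,+0) = 21.9700; S(2,+1) = 36.5864; S(2,+2) = 60.9271
  k=3: S(3,-3) = 4.7573; S(3,-2) = 7.9223; S(3,-1) = 13.1929; S(3,+0) = 21.9700; S(3,+1) = 36.5864; S(3,+2) = 60.9271; S(3,+3) = 101.4613
Terminal payoffs V(N, j) = max(S_T - K, 0):
  V(3,-3) = 0.000000; V(3,-2) = 0.000000; V(3,-1) = 0.000000; V(3,+0) = 0.000000; V(3,+1) = 13.036448; V(3,+2) = 37.377089; V(3,+3) = 77.911345
Backward induction: V(k, j) = exp(-r*dt) * [p_u * V(k+1, j+1) + p_m * V(k+1, j) + p_d * V(k+1, j-1)]
  V(2,-2) = exp(-r*dt) * [p_u*0.000000 + p_m*0.000000 + p_d*0.000000] = 0.000000
  V(2,-1) = exp(-r*dt) * [p_u*0.000000 + p_m*0.000000 + p_d*0.000000] = 0.000000
  V(2,+0) = exp(-r*dt) * [p_u*13.036448 + p_m*0.000000 + p_d*0.000000] = 1.718186
  V(2,+1) = exp(-r*dt) * [p_u*37.377089 + p_m*13.036448 + p_d*0.000000] = 13.539347
  V(2,+2) = exp(-r*dt) * [p_u*77.911345 + p_m*37.377089 + p_d*13.036448] = 37.551776
  V(1,-1) = exp(-r*dt) * [p_u*1.718186 + p_m*0.000000 + p_d*0.000000] = 0.226455
  V(1,+0) = exp(-r*dt) * [p_u*13.539347 + p_m*1.718186 + p_d*0.000000] = 2.919662
  V(1,+1) = exp(-r*dt) * [p_u*37.551776 + p_m*13.539347 + p_d*1.718186] = 14.235776
  V(0,+0) = exp(-r*dt) * [p_u*14.235776 + p_m*2.919662 + p_d*0.226455] = 3.850220

Answer: Price = V(0,0) = 3.8502


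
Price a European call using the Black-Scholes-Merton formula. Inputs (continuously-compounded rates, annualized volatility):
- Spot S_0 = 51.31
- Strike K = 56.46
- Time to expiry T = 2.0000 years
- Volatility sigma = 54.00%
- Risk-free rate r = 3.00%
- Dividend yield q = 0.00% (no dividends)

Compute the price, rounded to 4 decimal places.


Answer: Price = 14.6225

Derivation:
d1 = (ln(S/K) + (r - q + 0.5*sigma^2) * T) / (sigma * sqrt(T)) = 0.33515977
d2 = d1 - sigma * sqrt(T) = -0.42851556
exp(-rT) = 0.94176453; exp(-qT) = 1.00000000
C = S_0 * exp(-qT) * N(d1) - K * exp(-rT) * N(d2)
N(d1) = 0.63124771; N(d2) = 0.33413790
C = 51.3100 * 1.00000000 * 0.63124771 - 56.4600 * 0.94176453 * 0.33413790 = 14.6225


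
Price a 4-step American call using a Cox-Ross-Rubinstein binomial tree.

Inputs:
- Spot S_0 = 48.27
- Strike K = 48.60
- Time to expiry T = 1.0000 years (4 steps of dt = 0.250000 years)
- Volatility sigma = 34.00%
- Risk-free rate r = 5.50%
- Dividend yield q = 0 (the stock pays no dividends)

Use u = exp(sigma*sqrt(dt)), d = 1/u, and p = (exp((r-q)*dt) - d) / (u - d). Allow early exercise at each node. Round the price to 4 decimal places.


Answer: Price = V(0,0) = 7.2332

Derivation:
dt = T/N = 0.250000
u = exp(sigma*sqrt(dt)) = 1.185305; d = 1/u = 0.843665
p = (exp((r-q)*dt) - d) / (u - d) = 0.498127
Discount per step: exp(-r*dt) = 0.986344
Stock lattice S(k, i) with i counting down-moves:
  k=0: S(0,0) = 48.2700
  k=1: S(1,0) = 57.2147; S(1,1) = 40.7237
  k=2: S(2,0) = 67.8168; S(2,1) = 48.2700; S(2,2) = 34.3572
  k=3: S(3,0) = 80.3836; S(3,1) = 57.2147; S(3,2) = 40.7237; S(3,3) = 28.9859
  k=4: S(4,0) = 95.2791; S(4,1) = 67.8168; S(4,2) = 48.2700; S(4,3) = 34.3572; S(4,4) = 24.4544
Terminal payoffs V(N, i) = max(S_T - K, 0):
  V(4,0) = 46.679078; V(4,1) = 19.216820; V(4,2) = 0.000000; V(4,3) = 0.000000; V(4,4) = 0.000000
Backward induction: V(k, i) = exp(-r*dt) * [p * V(k+1, i) + (1-p) * V(k+1, i+1)]; then take max(V_cont, immediate exercise) for American.
  V(3,0) = exp(-r*dt) * [p*46.679078 + (1-p)*19.216820] = 32.447283; exercise = 31.783606; V(3,0) = max -> 32.447283
  V(3,1) = exp(-r*dt) * [p*19.216820 + (1-p)*0.000000] = 9.441698; exercise = 8.614665; V(3,1) = max -> 9.441698
  V(3,2) = exp(-r*dt) * [p*0.000000 + (1-p)*0.000000] = 0.000000; exercise = 0.000000; V(3,2) = max -> 0.000000
  V(3,3) = exp(-r*dt) * [p*0.000000 + (1-p)*0.000000] = 0.000000; exercise = 0.000000; V(3,3) = max -> 0.000000
  V(2,0) = exp(-r*dt) * [p*32.447283 + (1-p)*9.441698] = 20.615975; exercise = 19.216820; V(2,0) = max -> 20.615975
  V(2,1) = exp(-r*dt) * [p*9.441698 + (1-p)*0.000000] = 4.638940; exercise = 0.000000; V(2,1) = max -> 4.638940
  V(2,2) = exp(-r*dt) * [p*0.000000 + (1-p)*0.000000] = 0.000000; exercise = 0.000000; V(2,2) = max -> 0.000000
  V(1,0) = exp(-r*dt) * [p*20.615975 + (1-p)*4.638940] = 12.425503; exercise = 8.614665; V(1,0) = max -> 12.425503
  V(1,1) = exp(-r*dt) * [p*4.638940 + (1-p)*0.000000] = 2.279226; exercise = 0.000000; V(1,1) = max -> 2.279226
  V(0,0) = exp(-r*dt) * [p*12.425503 + (1-p)*2.279226] = 7.233217; exercise = 0.000000; V(0,0) = max -> 7.233217


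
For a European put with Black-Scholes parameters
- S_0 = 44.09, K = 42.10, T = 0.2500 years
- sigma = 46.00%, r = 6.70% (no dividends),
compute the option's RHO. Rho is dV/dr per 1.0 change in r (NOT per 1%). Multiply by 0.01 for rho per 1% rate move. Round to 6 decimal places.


Answer: Rho = -4.522815

Derivation:
d1 = 0.3886315595; d2 = 0.1586315595
phi(d1) = 0.3699247110; exp(-qT) = 1.0000000000; exp(-rT) = 0.9833895013
N(-d2) = 0.4369795814
Rho = -K*T*exp(-rT)*N(-d2) = -42.1000 * 0.2500 * 0.9833895013 * 0.4369795814 = -4.522815


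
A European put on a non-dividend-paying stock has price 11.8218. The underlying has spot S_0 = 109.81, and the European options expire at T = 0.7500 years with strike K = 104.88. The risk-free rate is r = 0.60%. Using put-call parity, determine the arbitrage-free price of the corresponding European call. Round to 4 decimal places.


Answer: Call price = 17.2227

Derivation:
Put-call parity: C - P = S_0 * exp(-qT) - K * exp(-rT).
S_0 * exp(-qT) = 109.8100 * 1.00000000 = 109.81000000
K * exp(-rT) = 104.8800 * 0.99551011 = 104.40910032
C = P + S*exp(-qT) - K*exp(-rT)
C = 11.8218 + 109.81000000 - 104.40910032 = 17.2227


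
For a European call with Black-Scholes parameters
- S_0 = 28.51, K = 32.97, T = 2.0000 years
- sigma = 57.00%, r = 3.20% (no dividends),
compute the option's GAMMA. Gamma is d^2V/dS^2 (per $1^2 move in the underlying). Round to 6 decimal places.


d1 = 0.3021415742; d2 = -0.5039601563
phi(d1) = 0.3811419890; exp(-qT) = 1.0000000000; exp(-rT) = 0.9380049995
Gamma = exp(-qT) * phi(d1) / (S * sigma * sqrt(T)) = 1.0000000000 * 0.3811419890 / (28.5100 * 0.5700 * 1.4142135624) = 0.016584

Answer: Gamma = 0.016584


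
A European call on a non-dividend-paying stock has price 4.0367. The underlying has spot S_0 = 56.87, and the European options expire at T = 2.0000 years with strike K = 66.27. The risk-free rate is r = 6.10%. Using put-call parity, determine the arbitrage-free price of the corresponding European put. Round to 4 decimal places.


Put-call parity: C - P = S_0 * exp(-qT) - K * exp(-rT).
S_0 * exp(-qT) = 56.8700 * 1.00000000 = 56.87000000
K * exp(-rT) = 66.2700 * 0.88514837 = 58.65878238
P = C - S*exp(-qT) + K*exp(-rT)
P = 4.0367 - 56.87000000 + 58.65878238 = 5.8255

Answer: Put price = 5.8255


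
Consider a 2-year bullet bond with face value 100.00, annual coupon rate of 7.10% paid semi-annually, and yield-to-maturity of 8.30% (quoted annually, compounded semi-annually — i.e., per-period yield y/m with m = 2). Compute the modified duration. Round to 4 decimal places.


Coupon per period c = face * coupon_rate / m = 3.550000
Periods per year m = 2; per-period yield y/m = 0.041500
Number of cashflows N = 4
Cashflows (t years, CF_t, discount factor 1/(1+y/m)^(m*t), PV):
  t = 0.5000: CF_t = 3.550000, DF = 0.960154, PV = 3.408545
  t = 1.0000: CF_t = 3.550000, DF = 0.921895, PV = 3.272727
  t = 1.5000: CF_t = 3.550000, DF = 0.885161, PV = 3.142321
  t = 2.0000: CF_t = 103.550000, DF = 0.849890, PV = 88.006147
Price P = sum_t PV_t = 97.829740
First compute Macaulay numerator sum_t t * PV_t:
  t * PV_t at t = 0.5000: 1.704273
  t * PV_t at t = 1.0000: 3.272727
  t * PV_t at t = 1.5000: 4.713481
  t * PV_t at t = 2.0000: 176.012293
Macaulay duration D = 185.702775 / 97.829740 = 1.898224
Modified duration = D / (1 + y/m) = 1.898224 / (1 + 0.041500) = 1.822587

Answer: Modified duration = 1.8226


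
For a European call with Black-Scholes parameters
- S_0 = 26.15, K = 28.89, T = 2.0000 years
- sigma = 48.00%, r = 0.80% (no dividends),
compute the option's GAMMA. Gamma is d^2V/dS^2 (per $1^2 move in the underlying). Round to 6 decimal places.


Answer: Gamma = 0.021955

Derivation:
d1 = 0.2161885823; d2 = -0.4626339277
phi(d1) = 0.3897275847; exp(-qT) = 1.0000000000; exp(-rT) = 0.9841273201
Gamma = exp(-qT) * phi(d1) / (S * sigma * sqrt(T)) = 1.0000000000 * 0.3897275847 / (26.1500 * 0.4800 * 1.4142135624) = 0.021955


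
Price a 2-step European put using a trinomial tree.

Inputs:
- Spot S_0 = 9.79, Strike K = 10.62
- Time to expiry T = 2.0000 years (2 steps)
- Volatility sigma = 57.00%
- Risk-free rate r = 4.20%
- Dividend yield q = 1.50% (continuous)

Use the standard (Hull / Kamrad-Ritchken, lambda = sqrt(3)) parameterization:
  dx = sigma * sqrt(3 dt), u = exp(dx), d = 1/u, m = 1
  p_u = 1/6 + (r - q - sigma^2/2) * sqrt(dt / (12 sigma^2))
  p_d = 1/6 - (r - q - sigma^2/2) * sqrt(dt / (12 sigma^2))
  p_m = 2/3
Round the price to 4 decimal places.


Answer: Price = V(0,0) = 2.8566

Derivation:
dt = T/N = 1.000000; dx = sigma*sqrt(3*dt) = 0.987269
u = exp(dx) = 2.683895; d = 1/u = 0.372593
p_u = 0.098068, p_m = 0.666667, p_d = 0.235265
Discount per step: exp(-r*dt) = 0.958870
Stock lattice S(k, j) with j the centered position index:
  k=0: S(0,+0) = 9.7900
  k=1: S(1,-1) = 3.6477; S(1,+0) = 9.7900; S(1,+1) = 26.2753
  k=2: S(2,-2) = 1.3591; S(2,-1) = 3.6477; S(2,+0) = 9.7900; S(2,+1) = 26.2753; S(2,+2) = 70.5202
Terminal payoffs V(N, j) = max(K - S_T, 0):
  V(2,-2) = 9.260899; V(2,-1) = 6.972316; V(2,+0) = 0.830000; V(2,+1) = 0.000000; V(2,+2) = 0.000000
Backward induction: V(k, j) = exp(-r*dt) * [p_u * V(k+1, j+1) + p_m * V(k+1, j) + p_d * V(k+1, j-1)]
  V(1,-1) = exp(-r*dt) * [p_u*0.830000 + p_m*6.972316 + p_d*9.260899] = 6.624230
  V(1,+0) = exp(-r*dt) * [p_u*0.000000 + p_m*0.830000 + p_d*6.972316] = 2.103449
  V(1,+1) = exp(-r*dt) * [p_u*0.000000 + p_m*0.000000 + p_d*0.830000] = 0.187238
  V(0,+0) = exp(-r*dt) * [p_u*0.187238 + p_m*2.103449 + p_d*6.624230] = 2.856579


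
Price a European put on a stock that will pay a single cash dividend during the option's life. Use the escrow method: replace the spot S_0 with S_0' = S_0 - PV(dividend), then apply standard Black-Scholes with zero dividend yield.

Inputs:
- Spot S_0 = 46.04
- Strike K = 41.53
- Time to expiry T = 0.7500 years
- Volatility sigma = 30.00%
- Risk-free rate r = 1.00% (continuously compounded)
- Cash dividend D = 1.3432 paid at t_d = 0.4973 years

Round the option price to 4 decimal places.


Answer: Price = 2.9119

Derivation:
PV(D) = D * exp(-r * t_d) = 1.3432 * 0.99503934 = 1.33653685
S_0' = S_0 - PV(D) = 46.0400 - 1.33653685 = 44.70346315
d1 = (ln(S_0'/K) + (r + sigma^2/2)*T) / (sigma*sqrt(T)) = 0.44219225
d2 = d1 - sigma*sqrt(T) = 0.18238463
exp(-rT) = 0.99252805
N(-d1) = 0.32917505; N(-d2) = 0.42764044
P = K * exp(-rT) * N(-d2) - S_0' * N(-d1) = 41.5300 * 0.99252805 * 0.42764044 - 44.70346315 * 0.32917505 = 2.9119


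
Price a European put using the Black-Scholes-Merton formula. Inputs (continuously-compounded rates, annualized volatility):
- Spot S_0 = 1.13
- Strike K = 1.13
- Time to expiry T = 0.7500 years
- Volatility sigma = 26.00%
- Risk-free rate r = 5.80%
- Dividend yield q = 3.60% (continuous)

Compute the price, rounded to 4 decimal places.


d1 = (ln(S/K) + (r - q + 0.5*sigma^2) * T) / (sigma * sqrt(T)) = 0.18586238
d2 = d1 - sigma * sqrt(T) = -0.03930423
exp(-rT) = 0.95743255; exp(-qT) = 0.97336124
P = K * exp(-rT) * N(-d2) - S_0 * exp(-qT) * N(-d1)
N(-d1) = 0.42627634; N(-d2) = 0.51567608
P = 1.1300 * 0.95743255 * 0.51567608 - 1.1300 * 0.97336124 * 0.42627634 = 0.0890

Answer: Price = 0.0890


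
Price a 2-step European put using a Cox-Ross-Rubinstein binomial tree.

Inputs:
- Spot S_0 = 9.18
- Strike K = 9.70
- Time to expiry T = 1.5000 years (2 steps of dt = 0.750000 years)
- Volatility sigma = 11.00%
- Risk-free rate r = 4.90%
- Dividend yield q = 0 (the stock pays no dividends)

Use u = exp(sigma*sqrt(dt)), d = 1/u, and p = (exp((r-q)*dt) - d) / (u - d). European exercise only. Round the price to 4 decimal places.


dt = T/N = 0.750000
u = exp(sigma*sqrt(dt)) = 1.099948; d = 1/u = 0.909134
p = (exp((r-q)*dt) - d) / (u - d) = 0.672381
Discount per step: exp(-r*dt) = 0.963917
Stock lattice S(k, i) with i counting down-moves:
  k=0: S(0,0) = 9.1800
  k=1: S(1,0) = 10.0975; S(1,1) = 8.3459
  k=2: S(2,0) = 11.1067; S(2,1) = 9.1800; S(2,2) = 7.5875
Terminal payoffs V(N, i) = max(K - S_T, 0):
  V(2,0) = 0.000000; V(2,1) = 0.520000; V(2,2) = 2.112504
Backward induction: V(k, i) = exp(-r*dt) * [p * V(k+1, i) + (1-p) * V(k+1, i+1)].
  V(1,0) = exp(-r*dt) * [p*0.000000 + (1-p)*0.520000] = 0.164215
  V(1,1) = exp(-r*dt) * [p*0.520000 + (1-p)*2.112504] = 1.004146
  V(0,0) = exp(-r*dt) * [p*0.164215 + (1-p)*1.004146] = 0.423537

Answer: Price = V(0,0) = 0.4235


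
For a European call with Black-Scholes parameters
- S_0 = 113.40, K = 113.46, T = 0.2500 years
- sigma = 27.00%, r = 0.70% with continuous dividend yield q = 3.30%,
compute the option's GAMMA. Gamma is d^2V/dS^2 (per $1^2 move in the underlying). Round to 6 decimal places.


Answer: Gamma = 0.025842

Derivation:
d1 = 0.0154336251; d2 = -0.1195663749
phi(d1) = 0.3988947698; exp(-qT) = 0.9917839379; exp(-rT) = 0.9982515304
Gamma = exp(-qT) * phi(d1) / (S * sigma * sqrt(T)) = 0.9917839379 * 0.3988947698 / (113.4000 * 0.2700 * 0.5000000000) = 0.025842


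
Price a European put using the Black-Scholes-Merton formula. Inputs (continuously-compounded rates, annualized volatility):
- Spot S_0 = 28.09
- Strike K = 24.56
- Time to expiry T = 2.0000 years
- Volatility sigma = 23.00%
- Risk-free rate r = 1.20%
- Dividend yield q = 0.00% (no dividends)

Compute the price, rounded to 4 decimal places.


d1 = (ln(S/K) + (r - q + 0.5*sigma^2) * T) / (sigma * sqrt(T)) = 0.64929170
d2 = d1 - sigma * sqrt(T) = 0.32402258
exp(-rT) = 0.97628571; exp(-qT) = 1.00000000
P = K * exp(-rT) * N(-d2) - S_0 * exp(-qT) * N(-d1)
N(-d1) = 0.25807493; N(-d2) = 0.37296047
P = 24.5600 * 0.97628571 * 0.37296047 - 28.0900 * 1.00000000 * 0.25807493 = 1.6934

Answer: Price = 1.6934


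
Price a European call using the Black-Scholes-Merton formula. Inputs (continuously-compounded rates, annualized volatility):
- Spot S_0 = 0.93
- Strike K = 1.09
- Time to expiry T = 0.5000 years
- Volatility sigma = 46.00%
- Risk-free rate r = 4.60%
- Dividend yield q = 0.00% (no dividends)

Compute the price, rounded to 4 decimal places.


d1 = (ln(S/K) + (r - q + 0.5*sigma^2) * T) / (sigma * sqrt(T)) = -0.25470721
d2 = d1 - sigma * sqrt(T) = -0.57997633
exp(-rT) = 0.97726248; exp(-qT) = 1.00000000
C = S_0 * exp(-qT) * N(d1) - K * exp(-rT) * N(d2)
N(d1) = 0.39947462; N(d2) = 0.28096529
C = 0.9300 * 1.00000000 * 0.39947462 - 1.0900 * 0.97726248 * 0.28096529 = 0.0722

Answer: Price = 0.0722


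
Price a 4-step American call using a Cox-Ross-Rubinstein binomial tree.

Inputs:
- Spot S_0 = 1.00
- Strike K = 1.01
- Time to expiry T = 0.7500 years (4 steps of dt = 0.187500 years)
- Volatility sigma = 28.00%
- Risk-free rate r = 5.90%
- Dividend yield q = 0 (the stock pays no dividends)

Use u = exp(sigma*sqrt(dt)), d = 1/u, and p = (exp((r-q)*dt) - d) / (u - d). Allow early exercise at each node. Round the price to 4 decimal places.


Answer: Price = V(0,0) = 0.1086

Derivation:
dt = T/N = 0.187500
u = exp(sigma*sqrt(dt)) = 1.128900; d = 1/u = 0.885818
p = (exp((r-q)*dt) - d) / (u - d) = 0.515488
Discount per step: exp(-r*dt) = 0.988998
Stock lattice S(k, i) with i counting down-moves:
  k=0: S(0,0) = 1.0000
  k=1: S(1,0) = 1.1289; S(1,1) = 0.8858
  k=2: S(2,0) = 1.2744; S(2,1) = 1.0000; S(2,2) = 0.7847
  k=3: S(3,0) = 1.4387; S(3,1) = 1.1289; S(3,2) = 0.8858; S(3,3) = 0.6951
  k=4: S(4,0) = 1.6241; S(4,1) = 1.2744; S(4,2) = 1.0000; S(4,3) = 0.7847; S(4,4) = 0.6157
Terminal payoffs V(N, i) = max(S_T - K, 0):
  V(4,0) = 0.614133; V(4,1) = 0.264415; V(4,2) = 0.000000; V(4,3) = 0.000000; V(4,4) = 0.000000
Backward induction: V(k, i) = exp(-r*dt) * [p * V(k+1, i) + (1-p) * V(k+1, i+1)]; then take max(V_cont, immediate exercise) for American.
  V(3,0) = exp(-r*dt) * [p*0.614133 + (1-p)*0.264415] = 0.439798; exercise = 0.428687; V(3,0) = max -> 0.439798
  V(3,1) = exp(-r*dt) * [p*0.264415 + (1-p)*0.000000] = 0.134803; exercise = 0.118900; V(3,1) = max -> 0.134803
  V(3,2) = exp(-r*dt) * [p*0.000000 + (1-p)*0.000000] = 0.000000; exercise = 0.000000; V(3,2) = max -> 0.000000
  V(3,3) = exp(-r*dt) * [p*0.000000 + (1-p)*0.000000] = 0.000000; exercise = 0.000000; V(3,3) = max -> 0.000000
  V(2,0) = exp(-r*dt) * [p*0.439798 + (1-p)*0.134803] = 0.288812; exercise = 0.264415; V(2,0) = max -> 0.288812
  V(2,1) = exp(-r*dt) * [p*0.134803 + (1-p)*0.000000] = 0.068725; exercise = 0.000000; V(2,1) = max -> 0.068725
  V(2,2) = exp(-r*dt) * [p*0.000000 + (1-p)*0.000000] = 0.000000; exercise = 0.000000; V(2,2) = max -> 0.000000
  V(1,0) = exp(-r*dt) * [p*0.288812 + (1-p)*0.068725] = 0.180173; exercise = 0.118900; V(1,0) = max -> 0.180173
  V(1,1) = exp(-r*dt) * [p*0.068725 + (1-p)*0.000000] = 0.035037; exercise = 0.000000; V(1,1) = max -> 0.035037
  V(0,0) = exp(-r*dt) * [p*0.180173 + (1-p)*0.035037] = 0.108644; exercise = 0.000000; V(0,0) = max -> 0.108644
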